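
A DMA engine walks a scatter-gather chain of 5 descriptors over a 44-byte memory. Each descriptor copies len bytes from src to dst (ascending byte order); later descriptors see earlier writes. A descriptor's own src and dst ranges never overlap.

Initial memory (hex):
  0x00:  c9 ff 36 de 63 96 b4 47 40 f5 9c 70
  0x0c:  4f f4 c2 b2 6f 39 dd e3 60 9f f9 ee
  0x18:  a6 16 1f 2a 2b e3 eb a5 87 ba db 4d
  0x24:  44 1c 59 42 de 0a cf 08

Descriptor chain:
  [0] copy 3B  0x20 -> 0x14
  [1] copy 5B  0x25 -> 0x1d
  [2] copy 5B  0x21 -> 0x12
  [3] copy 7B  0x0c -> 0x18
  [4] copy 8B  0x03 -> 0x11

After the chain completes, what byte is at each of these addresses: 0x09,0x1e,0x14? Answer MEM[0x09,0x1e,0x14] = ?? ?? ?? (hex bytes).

MEM[0x09,0x1e,0x14] = f5 0a b4

[0] 0x20->0x14 len=3 : 87 ba db
[1] 0x25->0x1d len=5 : 1c 59 42 de 0a
[2] 0x21->0x12 len=5 : 0a db 4d 44 1c
[3] 0x0c->0x18 len=7 : 4f f4 c2 b2 6f 39 0a
[4] 0x03->0x11 len=8 : de 63 96 b4 47 40 f5 9c
query mem[0x09]=0xf5, mem[0x1e]=0x0a, mem[0x14]=0xb4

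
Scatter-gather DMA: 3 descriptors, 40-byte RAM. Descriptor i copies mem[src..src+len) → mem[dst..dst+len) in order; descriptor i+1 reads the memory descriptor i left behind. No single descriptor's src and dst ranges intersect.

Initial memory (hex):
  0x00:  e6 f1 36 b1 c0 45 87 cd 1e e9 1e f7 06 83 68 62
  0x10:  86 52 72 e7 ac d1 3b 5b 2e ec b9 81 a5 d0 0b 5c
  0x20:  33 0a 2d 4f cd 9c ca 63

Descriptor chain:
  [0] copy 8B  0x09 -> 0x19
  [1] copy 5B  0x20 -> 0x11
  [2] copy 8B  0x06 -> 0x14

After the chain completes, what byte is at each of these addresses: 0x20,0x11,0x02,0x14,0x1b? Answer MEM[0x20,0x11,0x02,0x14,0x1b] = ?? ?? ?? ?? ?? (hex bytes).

MEM[0x20,0x11,0x02,0x14,0x1b] = 86 86 36 87 83

[0] 0x09->0x19 len=8 : e9 1e f7 06 83 68 62 86
[1] 0x20->0x11 len=5 : 86 0a 2d 4f cd
[2] 0x06->0x14 len=8 : 87 cd 1e e9 1e f7 06 83
query mem[0x20]=0x86, mem[0x11]=0x86, mem[0x02]=0x36, mem[0x14]=0x87, mem[0x1b]=0x83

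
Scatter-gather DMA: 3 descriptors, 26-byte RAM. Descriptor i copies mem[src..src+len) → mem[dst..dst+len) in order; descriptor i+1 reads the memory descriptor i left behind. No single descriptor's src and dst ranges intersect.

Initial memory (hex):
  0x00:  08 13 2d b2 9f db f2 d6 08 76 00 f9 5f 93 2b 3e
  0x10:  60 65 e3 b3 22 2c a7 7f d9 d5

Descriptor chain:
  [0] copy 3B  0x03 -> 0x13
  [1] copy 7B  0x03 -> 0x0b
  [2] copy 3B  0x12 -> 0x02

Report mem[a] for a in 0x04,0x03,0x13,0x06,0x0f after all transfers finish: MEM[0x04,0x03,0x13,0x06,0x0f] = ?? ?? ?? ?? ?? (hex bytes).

[0] 0x03->0x13 len=3 : b2 9f db
[1] 0x03->0x0b len=7 : b2 9f db f2 d6 08 76
[2] 0x12->0x02 len=3 : e3 b2 9f
query mem[0x04]=0x9f, mem[0x03]=0xb2, mem[0x13]=0xb2, mem[0x06]=0xf2, mem[0x0f]=0xd6

MEM[0x04,0x03,0x13,0x06,0x0f] = 9f b2 b2 f2 d6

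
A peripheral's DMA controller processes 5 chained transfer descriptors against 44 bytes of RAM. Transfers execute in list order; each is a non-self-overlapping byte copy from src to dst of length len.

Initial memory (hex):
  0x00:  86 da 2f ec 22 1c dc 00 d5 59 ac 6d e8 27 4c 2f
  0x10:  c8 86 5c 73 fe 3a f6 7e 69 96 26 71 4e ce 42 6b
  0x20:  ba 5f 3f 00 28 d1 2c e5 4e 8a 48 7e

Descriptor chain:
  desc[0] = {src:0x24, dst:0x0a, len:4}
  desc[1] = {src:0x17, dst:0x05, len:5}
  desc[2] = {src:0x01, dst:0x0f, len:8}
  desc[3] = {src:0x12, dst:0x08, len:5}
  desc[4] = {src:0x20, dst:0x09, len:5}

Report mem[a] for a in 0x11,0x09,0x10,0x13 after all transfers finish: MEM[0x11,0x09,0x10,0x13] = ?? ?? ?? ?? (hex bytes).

MEM[0x11,0x09,0x10,0x13] = ec ba 2f 7e

#0 dst[0x0a+4] := {0x28,0xd1,0x2c,0xe5}
#1 dst[0x05+5] := {0x7e,0x69,0x96,0x26,0x71}
#2 dst[0x0f+8] := {0xda,0x2f,0xec,0x22,0x7e,0x69,0x96,0x26}
#3 dst[0x08+5] := {0x22,0x7e,0x69,0x96,0x26}
#4 dst[0x09+5] := {0xba,0x5f,0x3f,0x00,0x28}
query mem[0x11]=0xec, mem[0x09]=0xba, mem[0x10]=0x2f, mem[0x13]=0x7e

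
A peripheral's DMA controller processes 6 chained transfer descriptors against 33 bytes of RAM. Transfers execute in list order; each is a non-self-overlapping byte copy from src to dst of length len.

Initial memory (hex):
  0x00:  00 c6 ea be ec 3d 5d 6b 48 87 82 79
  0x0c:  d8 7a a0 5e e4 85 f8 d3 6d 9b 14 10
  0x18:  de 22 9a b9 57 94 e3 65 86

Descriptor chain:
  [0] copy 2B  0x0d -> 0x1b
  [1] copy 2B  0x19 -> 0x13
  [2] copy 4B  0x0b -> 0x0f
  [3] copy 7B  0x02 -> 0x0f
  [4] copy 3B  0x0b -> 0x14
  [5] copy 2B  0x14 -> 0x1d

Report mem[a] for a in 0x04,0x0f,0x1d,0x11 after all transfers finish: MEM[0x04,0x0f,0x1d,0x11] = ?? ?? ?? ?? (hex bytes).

[0] 0x0d->0x1b len=2 : 7a a0
[1] 0x19->0x13 len=2 : 22 9a
[2] 0x0b->0x0f len=4 : 79 d8 7a a0
[3] 0x02->0x0f len=7 : ea be ec 3d 5d 6b 48
[4] 0x0b->0x14 len=3 : 79 d8 7a
[5] 0x14->0x1d len=2 : 79 d8
query mem[0x04]=0xec, mem[0x0f]=0xea, mem[0x1d]=0x79, mem[0x11]=0xec

MEM[0x04,0x0f,0x1d,0x11] = ec ea 79 ec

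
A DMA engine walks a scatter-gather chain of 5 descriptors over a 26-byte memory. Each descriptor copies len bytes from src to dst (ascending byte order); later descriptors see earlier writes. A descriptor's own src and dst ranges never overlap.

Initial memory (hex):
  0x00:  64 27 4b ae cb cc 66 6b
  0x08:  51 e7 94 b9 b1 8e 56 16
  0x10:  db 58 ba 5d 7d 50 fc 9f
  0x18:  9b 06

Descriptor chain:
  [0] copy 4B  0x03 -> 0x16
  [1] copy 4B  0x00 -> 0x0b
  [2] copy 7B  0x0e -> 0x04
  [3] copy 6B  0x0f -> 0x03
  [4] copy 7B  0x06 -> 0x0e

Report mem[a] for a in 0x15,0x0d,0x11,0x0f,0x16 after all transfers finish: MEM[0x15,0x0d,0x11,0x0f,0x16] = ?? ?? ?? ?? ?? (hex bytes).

  after D0: wrote 4B at 0x16 = aecbcc66
  after D1: wrote 4B at 0x0b = 64274bae
  after D2: wrote 7B at 0x04 = ae16db58ba5d7d
  after D3: wrote 6B at 0x03 = 16db58ba5d7d
  after D4: wrote 7B at 0x0e = ba5d7d5d7d6427
query mem[0x15]=0x50, mem[0x0d]=0x4b, mem[0x11]=0x5d, mem[0x0f]=0x5d, mem[0x16]=0xae

MEM[0x15,0x0d,0x11,0x0f,0x16] = 50 4b 5d 5d ae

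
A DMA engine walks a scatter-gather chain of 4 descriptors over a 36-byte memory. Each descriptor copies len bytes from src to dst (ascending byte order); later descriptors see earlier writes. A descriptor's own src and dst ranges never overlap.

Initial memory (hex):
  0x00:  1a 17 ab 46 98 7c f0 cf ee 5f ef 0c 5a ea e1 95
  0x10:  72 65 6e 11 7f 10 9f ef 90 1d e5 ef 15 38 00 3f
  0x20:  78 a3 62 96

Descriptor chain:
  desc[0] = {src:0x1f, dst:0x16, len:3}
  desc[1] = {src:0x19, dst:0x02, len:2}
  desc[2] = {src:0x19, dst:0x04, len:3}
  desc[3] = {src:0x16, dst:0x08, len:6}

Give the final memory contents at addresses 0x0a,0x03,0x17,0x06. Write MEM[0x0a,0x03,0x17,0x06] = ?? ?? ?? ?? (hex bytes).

#0 dst[0x16+3] := {0x3f,0x78,0xa3}
#1 dst[0x02+2] := {0x1d,0xe5}
#2 dst[0x04+3] := {0x1d,0xe5,0xef}
#3 dst[0x08+6] := {0x3f,0x78,0xa3,0x1d,0xe5,0xef}
query mem[0x0a]=0xa3, mem[0x03]=0xe5, mem[0x17]=0x78, mem[0x06]=0xef

MEM[0x0a,0x03,0x17,0x06] = a3 e5 78 ef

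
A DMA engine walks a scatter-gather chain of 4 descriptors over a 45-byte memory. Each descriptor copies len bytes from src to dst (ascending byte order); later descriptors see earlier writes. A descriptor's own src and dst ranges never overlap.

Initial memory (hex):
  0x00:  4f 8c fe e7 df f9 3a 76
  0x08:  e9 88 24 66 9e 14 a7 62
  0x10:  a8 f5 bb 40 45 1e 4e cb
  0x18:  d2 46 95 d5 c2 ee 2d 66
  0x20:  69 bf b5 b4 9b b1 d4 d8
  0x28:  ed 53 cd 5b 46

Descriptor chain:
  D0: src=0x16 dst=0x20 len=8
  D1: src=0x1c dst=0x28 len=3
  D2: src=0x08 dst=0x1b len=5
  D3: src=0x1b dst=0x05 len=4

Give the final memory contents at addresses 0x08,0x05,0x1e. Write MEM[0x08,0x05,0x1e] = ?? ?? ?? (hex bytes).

MEM[0x08,0x05,0x1e] = 66 e9 66

#0 dst[0x20+8] := {0x4e,0xcb,0xd2,0x46,0x95,0xd5,0xc2,0xee}
#1 dst[0x28+3] := {0xc2,0xee,0x2d}
#2 dst[0x1b+5] := {0xe9,0x88,0x24,0x66,0x9e}
#3 dst[0x05+4] := {0xe9,0x88,0x24,0x66}
query mem[0x08]=0x66, mem[0x05]=0xe9, mem[0x1e]=0x66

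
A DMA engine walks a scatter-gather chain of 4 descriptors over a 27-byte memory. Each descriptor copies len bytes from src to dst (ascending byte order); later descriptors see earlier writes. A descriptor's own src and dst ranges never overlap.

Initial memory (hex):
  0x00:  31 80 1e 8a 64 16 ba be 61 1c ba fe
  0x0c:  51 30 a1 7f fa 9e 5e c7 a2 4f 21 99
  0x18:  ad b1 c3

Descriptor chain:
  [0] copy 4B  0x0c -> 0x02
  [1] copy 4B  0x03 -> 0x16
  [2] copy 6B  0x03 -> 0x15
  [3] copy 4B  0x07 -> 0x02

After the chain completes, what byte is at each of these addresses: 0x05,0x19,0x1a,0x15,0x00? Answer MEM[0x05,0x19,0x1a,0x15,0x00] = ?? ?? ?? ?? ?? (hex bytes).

MEM[0x05,0x19,0x1a,0x15,0x00] = ba be 61 30 31

[0] 0x0c->0x02 len=4 : 51 30 a1 7f
[1] 0x03->0x16 len=4 : 30 a1 7f ba
[2] 0x03->0x15 len=6 : 30 a1 7f ba be 61
[3] 0x07->0x02 len=4 : be 61 1c ba
query mem[0x05]=0xba, mem[0x19]=0xbe, mem[0x1a]=0x61, mem[0x15]=0x30, mem[0x00]=0x31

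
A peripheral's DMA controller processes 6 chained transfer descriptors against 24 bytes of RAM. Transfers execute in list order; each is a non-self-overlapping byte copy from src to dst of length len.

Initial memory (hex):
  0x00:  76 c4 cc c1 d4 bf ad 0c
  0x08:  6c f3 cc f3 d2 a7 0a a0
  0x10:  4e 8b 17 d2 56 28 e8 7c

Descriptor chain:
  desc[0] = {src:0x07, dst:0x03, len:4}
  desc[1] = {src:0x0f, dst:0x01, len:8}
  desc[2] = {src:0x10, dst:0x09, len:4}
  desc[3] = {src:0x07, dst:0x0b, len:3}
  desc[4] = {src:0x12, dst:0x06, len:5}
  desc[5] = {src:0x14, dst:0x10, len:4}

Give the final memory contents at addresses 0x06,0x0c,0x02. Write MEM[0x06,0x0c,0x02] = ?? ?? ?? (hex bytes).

MEM[0x06,0x0c,0x02] = 17 e8 4e

#0 dst[0x03+4] := {0x0c,0x6c,0xf3,0xcc}
#1 dst[0x01+8] := {0xa0,0x4e,0x8b,0x17,0xd2,0x56,0x28,0xe8}
#2 dst[0x09+4] := {0x4e,0x8b,0x17,0xd2}
#3 dst[0x0b+3] := {0x28,0xe8,0x4e}
#4 dst[0x06+5] := {0x17,0xd2,0x56,0x28,0xe8}
#5 dst[0x10+4] := {0x56,0x28,0xe8,0x7c}
query mem[0x06]=0x17, mem[0x0c]=0xe8, mem[0x02]=0x4e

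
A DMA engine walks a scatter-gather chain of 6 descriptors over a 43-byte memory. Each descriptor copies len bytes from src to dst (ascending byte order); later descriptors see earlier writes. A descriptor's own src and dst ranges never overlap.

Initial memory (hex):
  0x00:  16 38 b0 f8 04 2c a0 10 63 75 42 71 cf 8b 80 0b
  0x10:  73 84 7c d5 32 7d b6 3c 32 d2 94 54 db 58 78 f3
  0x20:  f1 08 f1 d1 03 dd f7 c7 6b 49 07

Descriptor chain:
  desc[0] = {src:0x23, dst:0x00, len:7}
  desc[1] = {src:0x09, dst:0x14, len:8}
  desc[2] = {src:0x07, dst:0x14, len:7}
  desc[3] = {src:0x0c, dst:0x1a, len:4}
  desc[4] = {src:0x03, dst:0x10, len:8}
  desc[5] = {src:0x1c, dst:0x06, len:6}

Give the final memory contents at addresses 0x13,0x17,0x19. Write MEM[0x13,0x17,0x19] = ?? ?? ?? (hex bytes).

[0] 0x23->0x00 len=7 : d1 03 dd f7 c7 6b 49
[1] 0x09->0x14 len=8 : 75 42 71 cf 8b 80 0b 73
[2] 0x07->0x14 len=7 : 10 63 75 42 71 cf 8b
[3] 0x0c->0x1a len=4 : cf 8b 80 0b
[4] 0x03->0x10 len=8 : f7 c7 6b 49 10 63 75 42
[5] 0x1c->0x06 len=6 : 80 0b 78 f3 f1 08
query mem[0x13]=0x49, mem[0x17]=0x42, mem[0x19]=0xcf

MEM[0x13,0x17,0x19] = 49 42 cf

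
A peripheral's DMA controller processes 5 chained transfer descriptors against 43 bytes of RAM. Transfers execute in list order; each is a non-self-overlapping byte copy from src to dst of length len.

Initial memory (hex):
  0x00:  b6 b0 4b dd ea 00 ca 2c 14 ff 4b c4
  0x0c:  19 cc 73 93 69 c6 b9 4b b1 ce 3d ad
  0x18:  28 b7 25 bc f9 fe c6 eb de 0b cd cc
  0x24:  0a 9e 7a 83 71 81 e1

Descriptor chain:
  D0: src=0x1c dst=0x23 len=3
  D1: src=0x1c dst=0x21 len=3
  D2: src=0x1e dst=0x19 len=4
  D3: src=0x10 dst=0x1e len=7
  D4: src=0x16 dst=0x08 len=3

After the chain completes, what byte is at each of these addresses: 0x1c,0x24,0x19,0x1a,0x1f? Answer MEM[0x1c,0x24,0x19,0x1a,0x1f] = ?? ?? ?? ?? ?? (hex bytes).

MEM[0x1c,0x24,0x19,0x1a,0x1f] = f9 3d c6 eb c6

#0 dst[0x23+3] := {0xf9,0xfe,0xc6}
#1 dst[0x21+3] := {0xf9,0xfe,0xc6}
#2 dst[0x19+4] := {0xc6,0xeb,0xde,0xf9}
#3 dst[0x1e+7] := {0x69,0xc6,0xb9,0x4b,0xb1,0xce,0x3d}
#4 dst[0x08+3] := {0x3d,0xad,0x28}
query mem[0x1c]=0xf9, mem[0x24]=0x3d, mem[0x19]=0xc6, mem[0x1a]=0xeb, mem[0x1f]=0xc6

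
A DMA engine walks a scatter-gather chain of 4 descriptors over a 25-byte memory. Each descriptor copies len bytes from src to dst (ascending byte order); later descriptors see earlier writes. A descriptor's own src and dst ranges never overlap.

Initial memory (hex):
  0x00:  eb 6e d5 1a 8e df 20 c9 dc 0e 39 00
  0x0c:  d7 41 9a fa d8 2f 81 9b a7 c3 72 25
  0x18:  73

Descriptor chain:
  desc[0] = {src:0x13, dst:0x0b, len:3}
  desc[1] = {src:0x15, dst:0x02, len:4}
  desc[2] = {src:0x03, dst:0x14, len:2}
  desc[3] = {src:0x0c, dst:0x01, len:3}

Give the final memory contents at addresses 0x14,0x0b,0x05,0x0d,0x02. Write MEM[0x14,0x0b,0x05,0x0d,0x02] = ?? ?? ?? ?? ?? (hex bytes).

MEM[0x14,0x0b,0x05,0x0d,0x02] = 72 9b 73 c3 c3

[0] 0x13->0x0b len=3 : 9b a7 c3
[1] 0x15->0x02 len=4 : c3 72 25 73
[2] 0x03->0x14 len=2 : 72 25
[3] 0x0c->0x01 len=3 : a7 c3 9a
query mem[0x14]=0x72, mem[0x0b]=0x9b, mem[0x05]=0x73, mem[0x0d]=0xc3, mem[0x02]=0xc3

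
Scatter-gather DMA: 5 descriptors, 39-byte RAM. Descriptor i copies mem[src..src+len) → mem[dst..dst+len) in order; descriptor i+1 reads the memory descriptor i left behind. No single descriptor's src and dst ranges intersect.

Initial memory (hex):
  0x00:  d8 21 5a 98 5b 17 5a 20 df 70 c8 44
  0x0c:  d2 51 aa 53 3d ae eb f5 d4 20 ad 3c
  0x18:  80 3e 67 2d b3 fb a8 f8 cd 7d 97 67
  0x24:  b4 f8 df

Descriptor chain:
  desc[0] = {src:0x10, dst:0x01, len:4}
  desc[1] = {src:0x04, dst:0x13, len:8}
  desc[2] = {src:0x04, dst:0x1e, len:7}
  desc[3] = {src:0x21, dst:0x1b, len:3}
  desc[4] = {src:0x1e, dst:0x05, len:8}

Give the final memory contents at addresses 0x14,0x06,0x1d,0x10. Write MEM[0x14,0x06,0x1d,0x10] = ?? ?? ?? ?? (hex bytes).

#0 dst[0x01+4] := {0x3d,0xae,0xeb,0xf5}
#1 dst[0x13+8] := {0xf5,0x17,0x5a,0x20,0xdf,0x70,0xc8,0x44}
#2 dst[0x1e+7] := {0xf5,0x17,0x5a,0x20,0xdf,0x70,0xc8}
#3 dst[0x1b+3] := {0x20,0xdf,0x70}
#4 dst[0x05+8] := {0xf5,0x17,0x5a,0x20,0xdf,0x70,0xc8,0xf8}
query mem[0x14]=0x17, mem[0x06]=0x17, mem[0x1d]=0x70, mem[0x10]=0x3d

MEM[0x14,0x06,0x1d,0x10] = 17 17 70 3d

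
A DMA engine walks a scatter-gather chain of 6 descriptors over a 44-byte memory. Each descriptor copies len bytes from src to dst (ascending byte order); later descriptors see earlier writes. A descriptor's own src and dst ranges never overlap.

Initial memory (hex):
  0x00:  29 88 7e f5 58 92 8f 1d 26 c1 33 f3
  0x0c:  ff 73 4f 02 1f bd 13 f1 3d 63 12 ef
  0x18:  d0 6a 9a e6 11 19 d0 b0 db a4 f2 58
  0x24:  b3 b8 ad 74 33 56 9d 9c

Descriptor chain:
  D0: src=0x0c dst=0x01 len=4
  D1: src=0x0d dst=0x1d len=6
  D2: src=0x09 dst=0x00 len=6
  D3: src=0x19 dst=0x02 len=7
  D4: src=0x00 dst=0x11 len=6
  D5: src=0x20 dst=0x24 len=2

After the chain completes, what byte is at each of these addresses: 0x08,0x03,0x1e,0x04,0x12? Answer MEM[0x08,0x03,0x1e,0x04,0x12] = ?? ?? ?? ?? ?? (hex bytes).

  after D0: wrote 4B at 0x01 = ff734f02
  after D1: wrote 6B at 0x1d = 734f021fbd13
  after D2: wrote 6B at 0x00 = c133f3ff734f
  after D3: wrote 7B at 0x02 = 6a9ae611734f02
  after D4: wrote 6B at 0x11 = c1336a9ae611
  after D5: wrote 2B at 0x24 = 1fbd
query mem[0x08]=0x02, mem[0x03]=0x9a, mem[0x1e]=0x4f, mem[0x04]=0xe6, mem[0x12]=0x33

MEM[0x08,0x03,0x1e,0x04,0x12] = 02 9a 4f e6 33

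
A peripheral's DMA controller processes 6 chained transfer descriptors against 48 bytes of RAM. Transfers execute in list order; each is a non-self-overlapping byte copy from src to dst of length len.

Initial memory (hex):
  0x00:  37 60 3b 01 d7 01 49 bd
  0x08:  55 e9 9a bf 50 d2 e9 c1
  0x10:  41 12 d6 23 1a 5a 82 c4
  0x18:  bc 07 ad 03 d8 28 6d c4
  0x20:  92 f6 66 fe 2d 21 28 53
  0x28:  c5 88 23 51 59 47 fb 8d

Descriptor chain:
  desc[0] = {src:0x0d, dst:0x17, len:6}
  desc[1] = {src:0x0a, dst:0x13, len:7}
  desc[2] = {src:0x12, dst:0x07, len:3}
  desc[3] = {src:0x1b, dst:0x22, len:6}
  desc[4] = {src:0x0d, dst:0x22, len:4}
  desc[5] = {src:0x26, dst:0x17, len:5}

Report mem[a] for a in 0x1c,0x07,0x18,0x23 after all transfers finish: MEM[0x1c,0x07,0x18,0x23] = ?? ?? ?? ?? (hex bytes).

D0: mem[0x17..0x1c] <- [d2 e9 c1 41 12 d6]
D1: mem[0x13..0x19] <- [9a bf 50 d2 e9 c1 41]
D2: mem[0x07..0x09] <- [d6 9a bf]
D3: mem[0x22..0x27] <- [12 d6 28 6d c4 92]
D4: mem[0x22..0x25] <- [d2 e9 c1 41]
D5: mem[0x17..0x1b] <- [c4 92 c5 88 23]
query mem[0x1c]=0xd6, mem[0x07]=0xd6, mem[0x18]=0x92, mem[0x23]=0xe9

MEM[0x1c,0x07,0x18,0x23] = d6 d6 92 e9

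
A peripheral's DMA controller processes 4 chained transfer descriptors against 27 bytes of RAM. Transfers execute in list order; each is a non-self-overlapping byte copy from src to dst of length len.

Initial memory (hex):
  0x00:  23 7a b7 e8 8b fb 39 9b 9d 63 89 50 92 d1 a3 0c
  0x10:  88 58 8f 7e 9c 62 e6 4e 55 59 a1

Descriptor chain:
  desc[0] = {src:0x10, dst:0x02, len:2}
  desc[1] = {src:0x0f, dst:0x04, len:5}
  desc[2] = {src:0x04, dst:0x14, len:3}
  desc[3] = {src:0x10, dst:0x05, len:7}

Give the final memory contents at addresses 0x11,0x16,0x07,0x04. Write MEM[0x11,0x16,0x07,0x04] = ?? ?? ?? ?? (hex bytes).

MEM[0x11,0x16,0x07,0x04] = 58 58 8f 0c

[0] 0x10->0x02 len=2 : 88 58
[1] 0x0f->0x04 len=5 : 0c 88 58 8f 7e
[2] 0x04->0x14 len=3 : 0c 88 58
[3] 0x10->0x05 len=7 : 88 58 8f 7e 0c 88 58
query mem[0x11]=0x58, mem[0x16]=0x58, mem[0x07]=0x8f, mem[0x04]=0x0c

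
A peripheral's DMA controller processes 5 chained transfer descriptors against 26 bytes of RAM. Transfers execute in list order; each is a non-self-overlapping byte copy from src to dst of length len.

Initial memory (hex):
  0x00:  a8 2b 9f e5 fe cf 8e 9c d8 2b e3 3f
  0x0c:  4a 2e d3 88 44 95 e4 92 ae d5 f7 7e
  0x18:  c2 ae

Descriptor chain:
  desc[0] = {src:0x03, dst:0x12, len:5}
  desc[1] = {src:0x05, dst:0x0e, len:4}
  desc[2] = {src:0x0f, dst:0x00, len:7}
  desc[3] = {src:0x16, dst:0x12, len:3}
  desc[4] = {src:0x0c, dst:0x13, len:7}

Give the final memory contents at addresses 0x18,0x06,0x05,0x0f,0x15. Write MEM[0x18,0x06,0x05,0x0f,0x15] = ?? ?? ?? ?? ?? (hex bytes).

MEM[0x18,0x06,0x05,0x0f,0x15] = d8 8e cf 8e cf

  after D0: wrote 5B at 0x12 = e5fecf8e9c
  after D1: wrote 4B at 0x0e = cf8e9cd8
  after D2: wrote 7B at 0x00 = 8e9cd8e5fecf8e
  after D3: wrote 3B at 0x12 = 9c7ec2
  after D4: wrote 7B at 0x13 = 4a2ecf8e9cd89c
query mem[0x18]=0xd8, mem[0x06]=0x8e, mem[0x05]=0xcf, mem[0x0f]=0x8e, mem[0x15]=0xcf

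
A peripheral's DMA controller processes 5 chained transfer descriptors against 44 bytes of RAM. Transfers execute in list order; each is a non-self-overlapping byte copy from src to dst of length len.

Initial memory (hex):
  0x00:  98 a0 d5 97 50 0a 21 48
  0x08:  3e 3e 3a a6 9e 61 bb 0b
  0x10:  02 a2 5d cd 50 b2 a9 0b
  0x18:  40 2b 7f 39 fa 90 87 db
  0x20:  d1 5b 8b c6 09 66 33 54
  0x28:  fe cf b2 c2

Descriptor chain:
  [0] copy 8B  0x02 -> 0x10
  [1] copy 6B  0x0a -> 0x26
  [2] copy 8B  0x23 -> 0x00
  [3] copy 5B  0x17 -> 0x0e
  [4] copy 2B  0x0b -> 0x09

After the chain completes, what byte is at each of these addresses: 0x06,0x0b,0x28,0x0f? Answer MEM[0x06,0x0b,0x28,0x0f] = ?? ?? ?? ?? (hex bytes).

#0 dst[0x10+8] := {0xd5,0x97,0x50,0x0a,0x21,0x48,0x3e,0x3e}
#1 dst[0x26+6] := {0x3a,0xa6,0x9e,0x61,0xbb,0x0b}
#2 dst[0x00+8] := {0xc6,0x09,0x66,0x3a,0xa6,0x9e,0x61,0xbb}
#3 dst[0x0e+5] := {0x3e,0x40,0x2b,0x7f,0x39}
#4 dst[0x09+2] := {0xa6,0x9e}
query mem[0x06]=0x61, mem[0x0b]=0xa6, mem[0x28]=0x9e, mem[0x0f]=0x40

MEM[0x06,0x0b,0x28,0x0f] = 61 a6 9e 40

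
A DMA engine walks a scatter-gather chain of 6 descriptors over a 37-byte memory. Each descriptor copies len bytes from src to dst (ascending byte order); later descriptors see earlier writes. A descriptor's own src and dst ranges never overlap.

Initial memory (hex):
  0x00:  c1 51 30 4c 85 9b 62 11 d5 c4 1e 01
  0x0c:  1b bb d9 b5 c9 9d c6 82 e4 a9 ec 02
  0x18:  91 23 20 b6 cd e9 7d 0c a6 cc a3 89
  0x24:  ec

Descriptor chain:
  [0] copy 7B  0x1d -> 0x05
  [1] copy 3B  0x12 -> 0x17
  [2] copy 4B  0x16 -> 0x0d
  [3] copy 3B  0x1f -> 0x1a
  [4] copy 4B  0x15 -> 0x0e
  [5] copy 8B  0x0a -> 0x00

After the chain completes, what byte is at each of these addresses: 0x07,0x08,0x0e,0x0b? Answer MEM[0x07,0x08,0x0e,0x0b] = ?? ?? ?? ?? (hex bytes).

D0: mem[0x05..0x0b] <- [e9 7d 0c a6 cc a3 89]
D1: mem[0x17..0x19] <- [c6 82 e4]
D2: mem[0x0d..0x10] <- [ec c6 82 e4]
D3: mem[0x1a..0x1c] <- [0c a6 cc]
D4: mem[0x0e..0x11] <- [a9 ec c6 82]
D5: mem[0x00..0x07] <- [a3 89 1b ec a9 ec c6 82]
query mem[0x07]=0x82, mem[0x08]=0xa6, mem[0x0e]=0xa9, mem[0x0b]=0x89

MEM[0x07,0x08,0x0e,0x0b] = 82 a6 a9 89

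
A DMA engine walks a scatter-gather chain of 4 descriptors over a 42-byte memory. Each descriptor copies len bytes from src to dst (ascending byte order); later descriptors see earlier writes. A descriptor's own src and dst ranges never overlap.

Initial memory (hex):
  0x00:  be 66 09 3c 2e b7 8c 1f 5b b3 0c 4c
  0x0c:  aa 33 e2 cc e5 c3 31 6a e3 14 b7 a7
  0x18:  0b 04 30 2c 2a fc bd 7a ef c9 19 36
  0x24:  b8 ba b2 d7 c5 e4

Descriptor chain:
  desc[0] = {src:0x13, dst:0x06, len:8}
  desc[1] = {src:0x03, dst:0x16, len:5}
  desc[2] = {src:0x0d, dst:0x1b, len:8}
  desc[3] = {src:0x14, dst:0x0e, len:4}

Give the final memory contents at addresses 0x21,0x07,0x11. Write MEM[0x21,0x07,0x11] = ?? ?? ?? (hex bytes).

#0 dst[0x06+8] := {0x6a,0xe3,0x14,0xb7,0xa7,0x0b,0x04,0x30}
#1 dst[0x16+5] := {0x3c,0x2e,0xb7,0x6a,0xe3}
#2 dst[0x1b+8] := {0x30,0xe2,0xcc,0xe5,0xc3,0x31,0x6a,0xe3}
#3 dst[0x0e+4] := {0xe3,0x14,0x3c,0x2e}
query mem[0x21]=0x6a, mem[0x07]=0xe3, mem[0x11]=0x2e

MEM[0x21,0x07,0x11] = 6a e3 2e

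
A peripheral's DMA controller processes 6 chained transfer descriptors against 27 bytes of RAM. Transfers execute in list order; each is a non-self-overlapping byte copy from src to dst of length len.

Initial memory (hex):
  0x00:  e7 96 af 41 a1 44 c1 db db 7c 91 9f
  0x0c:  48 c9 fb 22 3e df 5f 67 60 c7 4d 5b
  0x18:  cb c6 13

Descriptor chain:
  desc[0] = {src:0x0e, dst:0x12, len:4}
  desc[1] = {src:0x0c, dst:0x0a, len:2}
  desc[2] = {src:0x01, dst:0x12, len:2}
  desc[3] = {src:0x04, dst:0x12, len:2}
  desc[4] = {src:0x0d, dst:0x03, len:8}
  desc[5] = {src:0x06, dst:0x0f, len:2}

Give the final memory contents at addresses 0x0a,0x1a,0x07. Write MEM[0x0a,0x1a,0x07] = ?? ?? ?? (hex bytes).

MEM[0x0a,0x1a,0x07] = 3e 13 df

[0] 0x0e->0x12 len=4 : fb 22 3e df
[1] 0x0c->0x0a len=2 : 48 c9
[2] 0x01->0x12 len=2 : 96 af
[3] 0x04->0x12 len=2 : a1 44
[4] 0x0d->0x03 len=8 : c9 fb 22 3e df a1 44 3e
[5] 0x06->0x0f len=2 : 3e df
query mem[0x0a]=0x3e, mem[0x1a]=0x13, mem[0x07]=0xdf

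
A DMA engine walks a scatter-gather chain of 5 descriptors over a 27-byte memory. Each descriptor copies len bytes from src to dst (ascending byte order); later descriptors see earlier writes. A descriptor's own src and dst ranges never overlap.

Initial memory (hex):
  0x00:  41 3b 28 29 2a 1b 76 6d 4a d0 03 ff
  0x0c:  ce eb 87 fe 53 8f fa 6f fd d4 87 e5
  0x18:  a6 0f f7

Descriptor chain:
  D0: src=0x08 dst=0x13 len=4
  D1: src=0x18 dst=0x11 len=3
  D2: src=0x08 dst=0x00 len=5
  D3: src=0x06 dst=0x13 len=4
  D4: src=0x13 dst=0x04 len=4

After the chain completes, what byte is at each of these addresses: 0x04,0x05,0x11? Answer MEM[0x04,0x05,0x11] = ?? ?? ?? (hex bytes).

[0] 0x08->0x13 len=4 : 4a d0 03 ff
[1] 0x18->0x11 len=3 : a6 0f f7
[2] 0x08->0x00 len=5 : 4a d0 03 ff ce
[3] 0x06->0x13 len=4 : 76 6d 4a d0
[4] 0x13->0x04 len=4 : 76 6d 4a d0
query mem[0x04]=0x76, mem[0x05]=0x6d, mem[0x11]=0xa6

MEM[0x04,0x05,0x11] = 76 6d a6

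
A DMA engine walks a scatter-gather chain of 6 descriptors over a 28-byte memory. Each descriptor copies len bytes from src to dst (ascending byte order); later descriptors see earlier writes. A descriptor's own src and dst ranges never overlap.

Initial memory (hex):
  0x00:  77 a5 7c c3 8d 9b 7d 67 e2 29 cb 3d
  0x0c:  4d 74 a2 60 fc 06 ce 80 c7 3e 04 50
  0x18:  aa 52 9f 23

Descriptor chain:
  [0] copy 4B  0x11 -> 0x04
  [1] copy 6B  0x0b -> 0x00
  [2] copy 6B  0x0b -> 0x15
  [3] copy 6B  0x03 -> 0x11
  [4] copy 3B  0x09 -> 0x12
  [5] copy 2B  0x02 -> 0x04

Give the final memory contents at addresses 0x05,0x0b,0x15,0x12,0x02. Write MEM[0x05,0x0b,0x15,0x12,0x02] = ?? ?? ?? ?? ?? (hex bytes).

[0] 0x11->0x04 len=4 : 06 ce 80 c7
[1] 0x0b->0x00 len=6 : 3d 4d 74 a2 60 fc
[2] 0x0b->0x15 len=6 : 3d 4d 74 a2 60 fc
[3] 0x03->0x11 len=6 : a2 60 fc 80 c7 e2
[4] 0x09->0x12 len=3 : 29 cb 3d
[5] 0x02->0x04 len=2 : 74 a2
query mem[0x05]=0xa2, mem[0x0b]=0x3d, mem[0x15]=0xc7, mem[0x12]=0x29, mem[0x02]=0x74

MEM[0x05,0x0b,0x15,0x12,0x02] = a2 3d c7 29 74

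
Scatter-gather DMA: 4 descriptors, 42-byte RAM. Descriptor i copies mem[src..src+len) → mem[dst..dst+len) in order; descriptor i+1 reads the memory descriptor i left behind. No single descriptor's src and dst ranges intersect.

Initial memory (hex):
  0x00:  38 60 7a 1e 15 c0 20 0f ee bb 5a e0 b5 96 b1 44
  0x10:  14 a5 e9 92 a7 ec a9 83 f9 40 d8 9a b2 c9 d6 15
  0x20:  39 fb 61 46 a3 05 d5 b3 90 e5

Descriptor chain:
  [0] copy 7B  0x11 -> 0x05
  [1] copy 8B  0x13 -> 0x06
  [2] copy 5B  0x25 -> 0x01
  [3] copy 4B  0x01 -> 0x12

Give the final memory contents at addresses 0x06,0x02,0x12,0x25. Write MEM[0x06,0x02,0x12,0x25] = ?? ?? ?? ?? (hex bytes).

MEM[0x06,0x02,0x12,0x25] = 92 d5 05 05

[0] 0x11->0x05 len=7 : a5 e9 92 a7 ec a9 83
[1] 0x13->0x06 len=8 : 92 a7 ec a9 83 f9 40 d8
[2] 0x25->0x01 len=5 : 05 d5 b3 90 e5
[3] 0x01->0x12 len=4 : 05 d5 b3 90
query mem[0x06]=0x92, mem[0x02]=0xd5, mem[0x12]=0x05, mem[0x25]=0x05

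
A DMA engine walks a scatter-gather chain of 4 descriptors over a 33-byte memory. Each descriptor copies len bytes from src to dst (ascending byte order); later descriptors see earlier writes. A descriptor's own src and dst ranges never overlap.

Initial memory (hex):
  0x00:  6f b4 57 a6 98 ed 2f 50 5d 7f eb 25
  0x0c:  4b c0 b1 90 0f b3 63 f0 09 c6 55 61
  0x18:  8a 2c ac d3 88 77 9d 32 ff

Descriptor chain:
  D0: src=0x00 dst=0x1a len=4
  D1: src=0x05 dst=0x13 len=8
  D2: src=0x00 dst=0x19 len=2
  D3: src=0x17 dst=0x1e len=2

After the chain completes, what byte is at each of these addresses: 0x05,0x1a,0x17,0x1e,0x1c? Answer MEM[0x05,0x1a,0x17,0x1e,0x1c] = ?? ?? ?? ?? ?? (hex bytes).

#0 dst[0x1a+4] := {0x6f,0xb4,0x57,0xa6}
#1 dst[0x13+8] := {0xed,0x2f,0x50,0x5d,0x7f,0xeb,0x25,0x4b}
#2 dst[0x19+2] := {0x6f,0xb4}
#3 dst[0x1e+2] := {0x7f,0xeb}
query mem[0x05]=0xed, mem[0x1a]=0xb4, mem[0x17]=0x7f, mem[0x1e]=0x7f, mem[0x1c]=0x57

MEM[0x05,0x1a,0x17,0x1e,0x1c] = ed b4 7f 7f 57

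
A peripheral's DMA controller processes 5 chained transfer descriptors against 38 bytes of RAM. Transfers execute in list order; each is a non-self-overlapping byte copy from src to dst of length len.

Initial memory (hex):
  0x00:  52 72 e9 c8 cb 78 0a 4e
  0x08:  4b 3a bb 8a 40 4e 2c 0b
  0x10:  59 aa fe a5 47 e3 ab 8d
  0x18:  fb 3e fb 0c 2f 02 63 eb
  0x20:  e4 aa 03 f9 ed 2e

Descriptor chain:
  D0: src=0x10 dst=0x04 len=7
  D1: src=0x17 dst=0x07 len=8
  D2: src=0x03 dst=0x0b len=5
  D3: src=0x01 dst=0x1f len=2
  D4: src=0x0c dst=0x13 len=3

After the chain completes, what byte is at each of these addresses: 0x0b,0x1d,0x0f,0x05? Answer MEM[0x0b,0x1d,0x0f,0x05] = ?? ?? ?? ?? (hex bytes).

MEM[0x0b,0x1d,0x0f,0x05] = c8 02 8d aa

D0: mem[0x04..0x0a] <- [59 aa fe a5 47 e3 ab]
D1: mem[0x07..0x0e] <- [8d fb 3e fb 0c 2f 02 63]
D2: mem[0x0b..0x0f] <- [c8 59 aa fe 8d]
D3: mem[0x1f..0x20] <- [72 e9]
D4: mem[0x13..0x15] <- [59 aa fe]
query mem[0x0b]=0xc8, mem[0x1d]=0x02, mem[0x0f]=0x8d, mem[0x05]=0xaa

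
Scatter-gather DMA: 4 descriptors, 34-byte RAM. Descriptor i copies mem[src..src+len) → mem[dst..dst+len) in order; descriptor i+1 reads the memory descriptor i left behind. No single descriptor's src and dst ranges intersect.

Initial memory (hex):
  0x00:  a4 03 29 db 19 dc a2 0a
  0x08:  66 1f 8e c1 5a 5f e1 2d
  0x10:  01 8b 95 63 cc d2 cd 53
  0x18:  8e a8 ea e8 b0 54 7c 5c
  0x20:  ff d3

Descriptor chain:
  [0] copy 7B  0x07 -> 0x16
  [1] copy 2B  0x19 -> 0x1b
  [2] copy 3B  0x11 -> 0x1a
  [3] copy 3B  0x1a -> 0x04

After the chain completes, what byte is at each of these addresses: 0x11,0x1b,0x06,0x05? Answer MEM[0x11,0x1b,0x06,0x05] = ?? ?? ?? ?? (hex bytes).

MEM[0x11,0x1b,0x06,0x05] = 8b 95 63 95

  after D0: wrote 7B at 0x16 = 0a661f8ec15a5f
  after D1: wrote 2B at 0x1b = 8ec1
  after D2: wrote 3B at 0x1a = 8b9563
  after D3: wrote 3B at 0x04 = 8b9563
query mem[0x11]=0x8b, mem[0x1b]=0x95, mem[0x06]=0x63, mem[0x05]=0x95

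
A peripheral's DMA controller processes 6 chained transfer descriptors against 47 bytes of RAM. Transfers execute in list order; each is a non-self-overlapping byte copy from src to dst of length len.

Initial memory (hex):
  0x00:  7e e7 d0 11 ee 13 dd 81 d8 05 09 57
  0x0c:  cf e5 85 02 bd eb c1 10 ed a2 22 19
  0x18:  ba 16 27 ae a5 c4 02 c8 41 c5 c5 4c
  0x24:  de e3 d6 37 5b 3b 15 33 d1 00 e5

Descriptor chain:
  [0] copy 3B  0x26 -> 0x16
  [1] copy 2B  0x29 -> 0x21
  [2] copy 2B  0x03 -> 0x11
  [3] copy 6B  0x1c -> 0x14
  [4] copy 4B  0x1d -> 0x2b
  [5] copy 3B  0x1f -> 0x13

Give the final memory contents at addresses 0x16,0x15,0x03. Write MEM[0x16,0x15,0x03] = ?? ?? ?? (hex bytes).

#0 dst[0x16+3] := {0xd6,0x37,0x5b}
#1 dst[0x21+2] := {0x3b,0x15}
#2 dst[0x11+2] := {0x11,0xee}
#3 dst[0x14+6] := {0xa5,0xc4,0x02,0xc8,0x41,0x3b}
#4 dst[0x2b+4] := {0xc4,0x02,0xc8,0x41}
#5 dst[0x13+3] := {0xc8,0x41,0x3b}
query mem[0x16]=0x02, mem[0x15]=0x3b, mem[0x03]=0x11

MEM[0x16,0x15,0x03] = 02 3b 11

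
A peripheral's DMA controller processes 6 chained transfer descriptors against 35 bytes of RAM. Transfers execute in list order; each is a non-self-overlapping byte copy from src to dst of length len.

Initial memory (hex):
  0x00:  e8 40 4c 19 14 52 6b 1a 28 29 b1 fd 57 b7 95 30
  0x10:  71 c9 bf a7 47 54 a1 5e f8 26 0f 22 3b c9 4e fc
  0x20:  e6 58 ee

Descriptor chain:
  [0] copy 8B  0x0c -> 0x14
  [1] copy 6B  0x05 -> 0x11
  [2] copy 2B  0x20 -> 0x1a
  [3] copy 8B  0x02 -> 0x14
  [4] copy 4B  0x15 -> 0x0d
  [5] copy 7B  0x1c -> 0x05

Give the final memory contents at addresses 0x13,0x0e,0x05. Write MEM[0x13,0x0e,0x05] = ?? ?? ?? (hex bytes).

#0 dst[0x14+8] := {0x57,0xb7,0x95,0x30,0x71,0xc9,0xbf,0xa7}
#1 dst[0x11+6] := {0x52,0x6b,0x1a,0x28,0x29,0xb1}
#2 dst[0x1a+2] := {0xe6,0x58}
#3 dst[0x14+8] := {0x4c,0x19,0x14,0x52,0x6b,0x1a,0x28,0x29}
#4 dst[0x0d+4] := {0x19,0x14,0x52,0x6b}
#5 dst[0x05+7] := {0x3b,0xc9,0x4e,0xfc,0xe6,0x58,0xee}
query mem[0x13]=0x1a, mem[0x0e]=0x14, mem[0x05]=0x3b

MEM[0x13,0x0e,0x05] = 1a 14 3b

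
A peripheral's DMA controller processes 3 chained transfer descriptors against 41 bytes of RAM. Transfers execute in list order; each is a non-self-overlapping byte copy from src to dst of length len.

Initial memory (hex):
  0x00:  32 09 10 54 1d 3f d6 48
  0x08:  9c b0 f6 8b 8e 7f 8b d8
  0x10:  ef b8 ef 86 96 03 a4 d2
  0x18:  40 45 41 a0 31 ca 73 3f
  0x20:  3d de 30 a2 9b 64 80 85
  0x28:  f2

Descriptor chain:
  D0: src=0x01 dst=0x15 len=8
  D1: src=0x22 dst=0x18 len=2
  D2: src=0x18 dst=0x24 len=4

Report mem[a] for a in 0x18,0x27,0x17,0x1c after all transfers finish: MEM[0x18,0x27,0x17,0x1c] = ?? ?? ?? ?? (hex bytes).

MEM[0x18,0x27,0x17,0x1c] = 30 48 54 9c

#0 dst[0x15+8] := {0x09,0x10,0x54,0x1d,0x3f,0xd6,0x48,0x9c}
#1 dst[0x18+2] := {0x30,0xa2}
#2 dst[0x24+4] := {0x30,0xa2,0xd6,0x48}
query mem[0x18]=0x30, mem[0x27]=0x48, mem[0x17]=0x54, mem[0x1c]=0x9c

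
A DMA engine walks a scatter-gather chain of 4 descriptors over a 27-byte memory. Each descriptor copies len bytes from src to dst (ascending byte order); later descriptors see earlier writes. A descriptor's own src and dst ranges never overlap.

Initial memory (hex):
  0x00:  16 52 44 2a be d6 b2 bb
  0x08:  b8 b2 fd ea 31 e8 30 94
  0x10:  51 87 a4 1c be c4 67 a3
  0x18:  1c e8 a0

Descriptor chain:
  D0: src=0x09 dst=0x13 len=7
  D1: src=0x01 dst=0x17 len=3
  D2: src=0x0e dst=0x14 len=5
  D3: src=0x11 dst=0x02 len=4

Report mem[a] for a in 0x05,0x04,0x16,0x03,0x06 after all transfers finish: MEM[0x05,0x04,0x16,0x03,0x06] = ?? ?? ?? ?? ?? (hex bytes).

MEM[0x05,0x04,0x16,0x03,0x06] = 30 b2 51 a4 b2

[0] 0x09->0x13 len=7 : b2 fd ea 31 e8 30 94
[1] 0x01->0x17 len=3 : 52 44 2a
[2] 0x0e->0x14 len=5 : 30 94 51 87 a4
[3] 0x11->0x02 len=4 : 87 a4 b2 30
query mem[0x05]=0x30, mem[0x04]=0xb2, mem[0x16]=0x51, mem[0x03]=0xa4, mem[0x06]=0xb2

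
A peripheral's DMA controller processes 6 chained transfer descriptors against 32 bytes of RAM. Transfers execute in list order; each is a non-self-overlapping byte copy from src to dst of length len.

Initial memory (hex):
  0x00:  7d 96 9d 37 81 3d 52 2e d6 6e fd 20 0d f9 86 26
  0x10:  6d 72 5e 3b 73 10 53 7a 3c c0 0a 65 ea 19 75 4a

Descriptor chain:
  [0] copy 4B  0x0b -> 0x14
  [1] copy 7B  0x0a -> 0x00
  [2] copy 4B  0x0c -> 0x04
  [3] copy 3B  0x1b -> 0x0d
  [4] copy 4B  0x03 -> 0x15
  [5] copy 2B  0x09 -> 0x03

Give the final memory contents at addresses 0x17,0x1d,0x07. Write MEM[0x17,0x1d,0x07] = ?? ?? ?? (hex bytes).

[0] 0x0b->0x14 len=4 : 20 0d f9 86
[1] 0x0a->0x00 len=7 : fd 20 0d f9 86 26 6d
[2] 0x0c->0x04 len=4 : 0d f9 86 26
[3] 0x1b->0x0d len=3 : 65 ea 19
[4] 0x03->0x15 len=4 : f9 0d f9 86
[5] 0x09->0x03 len=2 : 6e fd
query mem[0x17]=0xf9, mem[0x1d]=0x19, mem[0x07]=0x26

MEM[0x17,0x1d,0x07] = f9 19 26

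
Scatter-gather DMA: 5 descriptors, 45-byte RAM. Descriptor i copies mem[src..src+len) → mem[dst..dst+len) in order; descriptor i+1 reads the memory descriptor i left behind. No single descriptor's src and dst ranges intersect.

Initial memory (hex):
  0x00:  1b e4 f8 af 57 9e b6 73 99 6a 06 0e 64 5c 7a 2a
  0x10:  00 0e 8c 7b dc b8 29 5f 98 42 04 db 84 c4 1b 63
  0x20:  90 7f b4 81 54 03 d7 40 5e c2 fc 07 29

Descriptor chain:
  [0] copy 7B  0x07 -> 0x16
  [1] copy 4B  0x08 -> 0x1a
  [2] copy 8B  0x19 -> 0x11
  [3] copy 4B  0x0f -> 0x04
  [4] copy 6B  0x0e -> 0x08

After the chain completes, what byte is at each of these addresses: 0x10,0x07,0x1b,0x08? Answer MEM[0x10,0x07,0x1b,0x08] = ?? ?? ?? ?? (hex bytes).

MEM[0x10,0x07,0x1b,0x08] = 00 99 6a 7a

[0] 0x07->0x16 len=7 : 73 99 6a 06 0e 64 5c
[1] 0x08->0x1a len=4 : 99 6a 06 0e
[2] 0x19->0x11 len=8 : 06 99 6a 06 0e 1b 63 90
[3] 0x0f->0x04 len=4 : 2a 00 06 99
[4] 0x0e->0x08 len=6 : 7a 2a 00 06 99 6a
query mem[0x10]=0x00, mem[0x07]=0x99, mem[0x1b]=0x6a, mem[0x08]=0x7a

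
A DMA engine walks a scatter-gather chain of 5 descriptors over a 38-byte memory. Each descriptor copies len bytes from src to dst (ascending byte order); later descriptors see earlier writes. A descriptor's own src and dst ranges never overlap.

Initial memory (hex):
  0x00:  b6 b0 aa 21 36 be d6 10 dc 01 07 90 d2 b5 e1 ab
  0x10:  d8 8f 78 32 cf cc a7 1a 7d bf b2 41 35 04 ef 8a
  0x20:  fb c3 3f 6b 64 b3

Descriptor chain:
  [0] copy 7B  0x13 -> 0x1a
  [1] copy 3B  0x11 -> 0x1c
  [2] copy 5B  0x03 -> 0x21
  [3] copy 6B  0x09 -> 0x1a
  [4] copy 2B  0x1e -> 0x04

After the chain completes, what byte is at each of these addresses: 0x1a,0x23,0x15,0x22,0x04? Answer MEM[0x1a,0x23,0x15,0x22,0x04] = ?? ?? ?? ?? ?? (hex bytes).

  after D0: wrote 7B at 0x1a = 32cfcca71a7dbf
  after D1: wrote 3B at 0x1c = 8f7832
  after D2: wrote 5B at 0x21 = 2136bed610
  after D3: wrote 6B at 0x1a = 010790d2b5e1
  after D4: wrote 2B at 0x04 = b5e1
query mem[0x1a]=0x01, mem[0x23]=0xbe, mem[0x15]=0xcc, mem[0x22]=0x36, mem[0x04]=0xb5

MEM[0x1a,0x23,0x15,0x22,0x04] = 01 be cc 36 b5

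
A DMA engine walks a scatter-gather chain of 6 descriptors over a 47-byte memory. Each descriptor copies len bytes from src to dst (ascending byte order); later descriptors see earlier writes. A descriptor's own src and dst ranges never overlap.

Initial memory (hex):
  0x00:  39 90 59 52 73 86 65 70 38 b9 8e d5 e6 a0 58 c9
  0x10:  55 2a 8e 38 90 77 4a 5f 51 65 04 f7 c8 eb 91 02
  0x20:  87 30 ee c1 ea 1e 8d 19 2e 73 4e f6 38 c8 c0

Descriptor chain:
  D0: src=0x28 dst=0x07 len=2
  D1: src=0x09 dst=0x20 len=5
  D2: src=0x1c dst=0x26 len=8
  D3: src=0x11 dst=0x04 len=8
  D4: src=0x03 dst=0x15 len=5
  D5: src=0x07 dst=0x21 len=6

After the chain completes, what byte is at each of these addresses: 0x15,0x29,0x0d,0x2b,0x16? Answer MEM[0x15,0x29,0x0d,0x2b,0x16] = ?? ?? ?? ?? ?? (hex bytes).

  after D0: wrote 2B at 0x07 = 2e73
  after D1: wrote 5B at 0x20 = b98ed5e6a0
  after D2: wrote 8B at 0x26 = c8eb9102b98ed5e6
  after D3: wrote 8B at 0x04 = 2a8e3890774a5f51
  after D4: wrote 5B at 0x15 = 522a8e3890
  after D5: wrote 6B at 0x21 = 90774a5f51e6
query mem[0x15]=0x52, mem[0x29]=0x02, mem[0x0d]=0xa0, mem[0x2b]=0x8e, mem[0x16]=0x2a

MEM[0x15,0x29,0x0d,0x2b,0x16] = 52 02 a0 8e 2a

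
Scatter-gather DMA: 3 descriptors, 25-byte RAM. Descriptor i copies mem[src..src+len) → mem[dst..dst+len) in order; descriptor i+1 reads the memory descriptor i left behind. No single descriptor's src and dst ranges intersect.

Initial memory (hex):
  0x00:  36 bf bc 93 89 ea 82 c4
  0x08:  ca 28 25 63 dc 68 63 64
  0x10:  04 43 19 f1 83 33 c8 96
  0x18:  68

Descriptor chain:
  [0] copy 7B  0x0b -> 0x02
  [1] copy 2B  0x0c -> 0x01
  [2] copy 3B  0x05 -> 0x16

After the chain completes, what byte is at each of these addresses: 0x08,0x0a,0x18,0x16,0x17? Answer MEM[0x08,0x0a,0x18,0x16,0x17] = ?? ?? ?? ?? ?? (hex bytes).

MEM[0x08,0x0a,0x18,0x16,0x17] = 43 25 04 63 64

D0: mem[0x02..0x08] <- [63 dc 68 63 64 04 43]
D1: mem[0x01..0x02] <- [dc 68]
D2: mem[0x16..0x18] <- [63 64 04]
query mem[0x08]=0x43, mem[0x0a]=0x25, mem[0x18]=0x04, mem[0x16]=0x63, mem[0x17]=0x64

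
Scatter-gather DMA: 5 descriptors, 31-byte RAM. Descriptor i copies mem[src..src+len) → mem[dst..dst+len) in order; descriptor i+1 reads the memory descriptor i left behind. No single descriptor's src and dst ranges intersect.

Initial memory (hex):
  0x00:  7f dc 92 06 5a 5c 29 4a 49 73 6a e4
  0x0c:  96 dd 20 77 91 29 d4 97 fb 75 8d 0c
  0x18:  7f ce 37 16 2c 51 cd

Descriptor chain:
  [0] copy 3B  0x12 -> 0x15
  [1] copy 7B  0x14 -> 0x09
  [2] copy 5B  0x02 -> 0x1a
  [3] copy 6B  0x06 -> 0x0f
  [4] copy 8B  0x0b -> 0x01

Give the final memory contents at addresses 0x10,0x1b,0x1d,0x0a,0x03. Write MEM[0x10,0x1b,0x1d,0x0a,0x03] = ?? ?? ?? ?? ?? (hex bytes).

MEM[0x10,0x1b,0x1d,0x0a,0x03] = 4a 06 5c d4 7f

#0 dst[0x15+3] := {0xd4,0x97,0xfb}
#1 dst[0x09+7] := {0xfb,0xd4,0x97,0xfb,0x7f,0xce,0x37}
#2 dst[0x1a+5] := {0x92,0x06,0x5a,0x5c,0x29}
#3 dst[0x0f+6] := {0x29,0x4a,0x49,0xfb,0xd4,0x97}
#4 dst[0x01+8] := {0x97,0xfb,0x7f,0xce,0x29,0x4a,0x49,0xfb}
query mem[0x10]=0x4a, mem[0x1b]=0x06, mem[0x1d]=0x5c, mem[0x0a]=0xd4, mem[0x03]=0x7f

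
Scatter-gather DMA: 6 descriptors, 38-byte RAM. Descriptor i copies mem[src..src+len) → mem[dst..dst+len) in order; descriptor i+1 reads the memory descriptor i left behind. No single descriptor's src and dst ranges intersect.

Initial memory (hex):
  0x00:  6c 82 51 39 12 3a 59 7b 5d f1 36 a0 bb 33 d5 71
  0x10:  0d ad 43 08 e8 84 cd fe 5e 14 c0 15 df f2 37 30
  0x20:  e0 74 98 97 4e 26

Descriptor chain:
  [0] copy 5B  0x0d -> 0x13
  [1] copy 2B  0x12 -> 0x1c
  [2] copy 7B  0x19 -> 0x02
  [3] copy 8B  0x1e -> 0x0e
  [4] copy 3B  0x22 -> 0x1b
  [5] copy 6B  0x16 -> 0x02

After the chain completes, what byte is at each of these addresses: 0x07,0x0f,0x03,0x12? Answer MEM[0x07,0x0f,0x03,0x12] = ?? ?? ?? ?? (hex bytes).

MEM[0x07,0x0f,0x03,0x12] = 98 30 ad 98

#0 dst[0x13+5] := {0x33,0xd5,0x71,0x0d,0xad}
#1 dst[0x1c+2] := {0x43,0x33}
#2 dst[0x02+7] := {0x14,0xc0,0x15,0x43,0x33,0x37,0x30}
#3 dst[0x0e+8] := {0x37,0x30,0xe0,0x74,0x98,0x97,0x4e,0x26}
#4 dst[0x1b+3] := {0x98,0x97,0x4e}
#5 dst[0x02+6] := {0x0d,0xad,0x5e,0x14,0xc0,0x98}
query mem[0x07]=0x98, mem[0x0f]=0x30, mem[0x03]=0xad, mem[0x12]=0x98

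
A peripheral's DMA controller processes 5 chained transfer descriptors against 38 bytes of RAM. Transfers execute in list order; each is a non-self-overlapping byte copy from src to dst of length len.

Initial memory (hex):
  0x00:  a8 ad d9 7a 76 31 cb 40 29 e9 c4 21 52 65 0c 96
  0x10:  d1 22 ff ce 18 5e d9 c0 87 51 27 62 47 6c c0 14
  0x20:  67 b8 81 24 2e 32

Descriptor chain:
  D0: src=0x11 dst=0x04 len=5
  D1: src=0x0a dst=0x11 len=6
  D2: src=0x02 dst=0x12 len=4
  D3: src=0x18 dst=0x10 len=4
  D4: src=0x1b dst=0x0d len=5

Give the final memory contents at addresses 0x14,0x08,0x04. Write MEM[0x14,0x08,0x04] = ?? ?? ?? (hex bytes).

MEM[0x14,0x08,0x04] = 22 5e 22

[0] 0x11->0x04 len=5 : 22 ff ce 18 5e
[1] 0x0a->0x11 len=6 : c4 21 52 65 0c 96
[2] 0x02->0x12 len=4 : d9 7a 22 ff
[3] 0x18->0x10 len=4 : 87 51 27 62
[4] 0x1b->0x0d len=5 : 62 47 6c c0 14
query mem[0x14]=0x22, mem[0x08]=0x5e, mem[0x04]=0x22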